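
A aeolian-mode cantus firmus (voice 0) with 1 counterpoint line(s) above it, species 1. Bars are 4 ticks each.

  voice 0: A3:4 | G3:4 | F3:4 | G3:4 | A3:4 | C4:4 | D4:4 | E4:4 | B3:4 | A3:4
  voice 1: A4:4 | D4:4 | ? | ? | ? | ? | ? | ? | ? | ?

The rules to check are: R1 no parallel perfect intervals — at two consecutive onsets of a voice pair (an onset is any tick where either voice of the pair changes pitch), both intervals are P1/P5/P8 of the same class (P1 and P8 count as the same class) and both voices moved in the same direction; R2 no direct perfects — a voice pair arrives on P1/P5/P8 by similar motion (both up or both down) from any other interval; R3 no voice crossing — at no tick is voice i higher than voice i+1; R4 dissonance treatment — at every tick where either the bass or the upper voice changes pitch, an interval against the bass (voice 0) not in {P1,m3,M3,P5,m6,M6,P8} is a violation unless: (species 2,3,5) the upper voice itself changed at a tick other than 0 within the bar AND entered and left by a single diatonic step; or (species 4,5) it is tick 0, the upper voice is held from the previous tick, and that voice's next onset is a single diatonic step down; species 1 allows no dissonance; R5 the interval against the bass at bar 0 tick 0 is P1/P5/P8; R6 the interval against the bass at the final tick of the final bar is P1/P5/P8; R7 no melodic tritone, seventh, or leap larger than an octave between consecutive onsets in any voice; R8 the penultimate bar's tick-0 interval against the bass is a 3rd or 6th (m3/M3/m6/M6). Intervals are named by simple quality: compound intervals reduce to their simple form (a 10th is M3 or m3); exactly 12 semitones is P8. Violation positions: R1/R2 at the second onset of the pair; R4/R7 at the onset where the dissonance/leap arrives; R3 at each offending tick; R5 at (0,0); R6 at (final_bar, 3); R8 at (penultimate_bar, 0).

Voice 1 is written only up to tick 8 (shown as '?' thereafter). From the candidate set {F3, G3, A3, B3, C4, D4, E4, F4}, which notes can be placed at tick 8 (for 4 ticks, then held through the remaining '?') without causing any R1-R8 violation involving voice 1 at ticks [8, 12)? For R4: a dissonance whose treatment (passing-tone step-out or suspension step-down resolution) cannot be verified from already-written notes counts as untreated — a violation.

{A3, D4, F4}

F3: violates R2
G3: violates R4
A3: legal
B3: violates R4
C4: violates R1
D4: legal
E4: violates R4
F4: legal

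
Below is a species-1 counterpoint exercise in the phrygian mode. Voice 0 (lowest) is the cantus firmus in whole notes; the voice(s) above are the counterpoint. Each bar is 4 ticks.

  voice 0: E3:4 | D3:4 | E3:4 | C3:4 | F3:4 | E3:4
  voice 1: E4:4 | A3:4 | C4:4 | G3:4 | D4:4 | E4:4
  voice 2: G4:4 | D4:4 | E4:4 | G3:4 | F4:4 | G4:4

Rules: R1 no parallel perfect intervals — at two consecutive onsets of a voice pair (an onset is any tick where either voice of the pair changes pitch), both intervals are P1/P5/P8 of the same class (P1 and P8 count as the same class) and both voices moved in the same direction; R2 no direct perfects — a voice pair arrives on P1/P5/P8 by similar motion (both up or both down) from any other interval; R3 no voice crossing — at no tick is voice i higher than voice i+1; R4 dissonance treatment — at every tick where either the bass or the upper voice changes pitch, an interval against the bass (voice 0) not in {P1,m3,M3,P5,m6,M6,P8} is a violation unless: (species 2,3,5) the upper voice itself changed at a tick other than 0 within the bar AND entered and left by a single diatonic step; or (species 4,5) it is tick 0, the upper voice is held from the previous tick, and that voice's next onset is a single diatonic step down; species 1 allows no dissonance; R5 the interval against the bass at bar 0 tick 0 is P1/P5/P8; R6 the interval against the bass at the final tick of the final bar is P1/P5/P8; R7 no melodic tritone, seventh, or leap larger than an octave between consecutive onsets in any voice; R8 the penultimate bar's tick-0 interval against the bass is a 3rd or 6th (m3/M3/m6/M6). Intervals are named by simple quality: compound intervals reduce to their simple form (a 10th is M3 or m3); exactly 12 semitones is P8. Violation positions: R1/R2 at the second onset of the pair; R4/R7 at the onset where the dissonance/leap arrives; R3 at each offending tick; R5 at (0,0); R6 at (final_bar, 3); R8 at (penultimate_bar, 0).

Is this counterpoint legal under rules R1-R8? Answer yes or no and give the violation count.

No (11 violations)

bar 0: v0=E3 v1=E4 v2=G4 (m3)
bar 1: v0=D3 v1=A3 v2=D4 (P8)
bar 2: v0=E3 v1=C4 v2=E4 (P8)
bar 3: v0=C3 v1=G3 v2=G3 (P5)
bar 4: v0=F3 v1=D4 v2=F4 (P8)
bar 5: v0=E3 v1=E4 v2=G4 (m3)
  R5 @ bar0.0: opens on m3
  R2 @ bar1.0: E3/E4 P8 -> D3/A3 P5 similar
  R2 @ bar1.0: E3/G4 m3 -> D3/D4 P8 similar
  R1 @ bar2.0: D3/D4 P8 -> E3/E4 P8 similar
  R2 @ bar3.0: E3/C4 m6 -> C3/G3 P5 similar
  R2 @ bar3.0: E3/E4 P8 -> C3/G3 P5 similar
  R2 @ bar3.0: C4/E4 M3 -> G3/G3 P1 similar
  R2 @ bar4.0: C3/G3 P5 -> F3/F4 P8 similar
  R7 @ bar4.0: G3->F4 leap 10st
  R8 @ bar4.0: penult P8 not 3rd/6th
  R6 @ bar5.3: closes on m3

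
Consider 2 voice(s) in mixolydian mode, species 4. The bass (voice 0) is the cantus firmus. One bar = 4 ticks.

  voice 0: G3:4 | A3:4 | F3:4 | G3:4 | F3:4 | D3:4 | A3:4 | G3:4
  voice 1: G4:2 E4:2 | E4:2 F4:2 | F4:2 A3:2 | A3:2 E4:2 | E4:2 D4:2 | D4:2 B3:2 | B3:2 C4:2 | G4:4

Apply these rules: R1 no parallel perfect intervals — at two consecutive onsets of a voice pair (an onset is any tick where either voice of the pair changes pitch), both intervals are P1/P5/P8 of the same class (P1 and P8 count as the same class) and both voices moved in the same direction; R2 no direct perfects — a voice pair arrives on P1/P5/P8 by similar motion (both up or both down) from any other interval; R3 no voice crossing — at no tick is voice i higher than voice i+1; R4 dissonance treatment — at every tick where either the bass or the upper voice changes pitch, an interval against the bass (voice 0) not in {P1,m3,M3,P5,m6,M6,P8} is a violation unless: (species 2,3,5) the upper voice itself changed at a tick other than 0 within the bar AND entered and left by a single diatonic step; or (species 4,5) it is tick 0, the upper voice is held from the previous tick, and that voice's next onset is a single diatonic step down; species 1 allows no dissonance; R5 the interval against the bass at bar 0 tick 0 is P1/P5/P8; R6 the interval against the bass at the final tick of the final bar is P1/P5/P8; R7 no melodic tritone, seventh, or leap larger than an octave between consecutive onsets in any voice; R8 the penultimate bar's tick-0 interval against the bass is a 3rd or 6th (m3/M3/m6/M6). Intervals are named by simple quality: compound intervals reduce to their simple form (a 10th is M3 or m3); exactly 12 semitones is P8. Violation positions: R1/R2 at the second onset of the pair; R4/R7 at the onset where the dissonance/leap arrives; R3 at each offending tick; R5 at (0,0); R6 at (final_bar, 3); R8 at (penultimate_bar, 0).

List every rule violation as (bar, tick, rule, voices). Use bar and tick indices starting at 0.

bar 0: v0=G3 v1=G4 downbeat P8
bar 1: v0=A3 v1=E4 downbeat P5
bar 2: v0=F3 v1=F4 downbeat P8
bar 3: v0=G3 v1=A3 downbeat M2
bar 4: v0=F3 v1=E4 downbeat M7
bar 5: v0=D3 v1=D4 downbeat P8
bar 6: v0=A3 v1=B3 downbeat M2
bar 7: v0=G3 v1=G4 downbeat P8
  -> R4 @ bar 3 tick 0 v(0, 1): G3/A3 M2 untreated
  -> R4 @ bar 6 tick 0 v(0, 1): A3/B3 M2 untreated
  -> R8 @ bar 6 tick 0 v(0, 1): penult M2 not 3rd/6th

(3, 0, R4, (0, 1))
(6, 0, R4, (0, 1))
(6, 0, R8, (0, 1))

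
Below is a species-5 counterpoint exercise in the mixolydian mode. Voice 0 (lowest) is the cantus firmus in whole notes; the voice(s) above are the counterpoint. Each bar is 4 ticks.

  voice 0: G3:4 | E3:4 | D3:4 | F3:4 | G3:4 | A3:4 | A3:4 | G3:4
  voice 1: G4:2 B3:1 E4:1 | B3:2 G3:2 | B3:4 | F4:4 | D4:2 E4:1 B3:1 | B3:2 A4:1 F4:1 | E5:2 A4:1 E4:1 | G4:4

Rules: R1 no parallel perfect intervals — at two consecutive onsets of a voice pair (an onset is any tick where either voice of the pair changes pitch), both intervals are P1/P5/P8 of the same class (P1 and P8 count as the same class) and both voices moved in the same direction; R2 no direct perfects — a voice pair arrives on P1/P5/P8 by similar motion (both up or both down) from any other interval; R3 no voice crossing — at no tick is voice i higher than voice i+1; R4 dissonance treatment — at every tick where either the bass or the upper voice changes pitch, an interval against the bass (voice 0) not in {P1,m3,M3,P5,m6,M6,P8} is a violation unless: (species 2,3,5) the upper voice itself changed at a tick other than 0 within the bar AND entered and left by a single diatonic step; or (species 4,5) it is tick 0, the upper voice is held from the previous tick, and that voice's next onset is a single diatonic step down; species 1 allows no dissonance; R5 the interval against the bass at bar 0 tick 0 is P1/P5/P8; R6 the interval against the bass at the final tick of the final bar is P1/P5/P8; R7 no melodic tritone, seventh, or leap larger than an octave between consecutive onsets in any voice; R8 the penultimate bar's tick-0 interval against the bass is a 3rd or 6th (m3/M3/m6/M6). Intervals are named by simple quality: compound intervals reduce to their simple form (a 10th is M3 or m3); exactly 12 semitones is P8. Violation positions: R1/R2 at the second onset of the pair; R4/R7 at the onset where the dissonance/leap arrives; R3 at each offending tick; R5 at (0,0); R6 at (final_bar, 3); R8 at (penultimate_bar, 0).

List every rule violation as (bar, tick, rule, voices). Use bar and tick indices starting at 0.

bar 0: v0=G3 v1=G4 downbeat P8
bar 1: v0=E3 v1=B3 downbeat P5
bar 2: v0=D3 v1=B3 downbeat M6
bar 3: v0=F3 v1=F4 downbeat P8
bar 4: v0=G3 v1=D4 downbeat P5
bar 5: v0=A3 v1=B3 downbeat M2
bar 6: v0=A3 v1=E5 downbeat P5
bar 7: v0=G3 v1=G4 downbeat P8
  -> R2 @ bar 1 tick 0 v(0, 1): G3/E4 M6 -> E3/B3 P5 similar
  -> R2 @ bar 3 tick 0 v(0, 1): D3/B3 M6 -> F3/F4 P8 similar
  -> R7 @ bar 3 tick 0 v(1,): B3->F4 leap 6st
  -> R4 @ bar 5 tick 0 v(0, 1): A3/B3 M2 untreated
  -> R7 @ bar 5 tick 2 v(1,): B3->A4 leap 10st
  -> R7 @ bar 6 tick 0 v(1,): F4->E5 leap 11st
  -> R8 @ bar 6 tick 0 v(0, 1): penult P5 not 3rd/6th

(1, 0, R2, (0, 1))
(3, 0, R2, (0, 1))
(3, 0, R7, (1,))
(5, 0, R4, (0, 1))
(5, 2, R7, (1,))
(6, 0, R7, (1,))
(6, 0, R8, (0, 1))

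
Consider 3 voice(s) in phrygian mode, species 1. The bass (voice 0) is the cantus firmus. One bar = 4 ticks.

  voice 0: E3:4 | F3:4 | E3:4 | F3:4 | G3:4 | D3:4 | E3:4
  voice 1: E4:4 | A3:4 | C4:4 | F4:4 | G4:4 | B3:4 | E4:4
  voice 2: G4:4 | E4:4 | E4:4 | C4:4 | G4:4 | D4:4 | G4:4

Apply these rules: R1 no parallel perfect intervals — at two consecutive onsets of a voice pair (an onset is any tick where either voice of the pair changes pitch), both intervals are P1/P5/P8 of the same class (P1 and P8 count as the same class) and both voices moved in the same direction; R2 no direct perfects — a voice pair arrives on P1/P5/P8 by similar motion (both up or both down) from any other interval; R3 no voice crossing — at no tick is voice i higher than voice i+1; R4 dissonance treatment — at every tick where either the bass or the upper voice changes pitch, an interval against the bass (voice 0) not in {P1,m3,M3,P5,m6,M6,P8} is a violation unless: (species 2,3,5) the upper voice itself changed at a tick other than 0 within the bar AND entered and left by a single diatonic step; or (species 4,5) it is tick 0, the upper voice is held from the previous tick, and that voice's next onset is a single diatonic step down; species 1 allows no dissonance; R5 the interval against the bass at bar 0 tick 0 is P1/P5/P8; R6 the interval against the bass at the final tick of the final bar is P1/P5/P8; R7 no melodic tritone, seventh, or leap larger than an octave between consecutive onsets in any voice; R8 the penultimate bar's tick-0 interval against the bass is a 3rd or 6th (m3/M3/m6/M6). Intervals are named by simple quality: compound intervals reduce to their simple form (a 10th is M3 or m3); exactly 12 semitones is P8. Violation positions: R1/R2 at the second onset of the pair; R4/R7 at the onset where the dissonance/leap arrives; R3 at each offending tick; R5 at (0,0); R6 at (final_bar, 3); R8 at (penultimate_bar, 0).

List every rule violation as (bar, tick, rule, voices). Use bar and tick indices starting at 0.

bar 0: v0=E3 v1=E4 v2=G4 downbeat m3
bar 1: v0=F3 v1=A3 v2=E4 downbeat M7
bar 2: v0=E3 v1=C4 v2=E4 downbeat P8
bar 3: v0=F3 v1=F4 v2=C4 downbeat P5
bar 4: v0=G3 v1=G4 v2=G4 downbeat P8
bar 5: v0=D3 v1=B3 v2=D4 downbeat P8
bar 6: v0=E3 v1=E4 v2=G4 downbeat m3
  -> R5 @ bar 0 tick 0 v(0, 2): opens on m3
  -> R2 @ bar 1 tick 0 v(1, 2): E4/G4 m3 -> A3/E4 P5 similar
  -> R4 @ bar 1 tick 0 v(0, 2): F3/E4 M7 untreated
  -> R2 @ bar 3 tick 0 v(0, 1): E3/C4 m6 -> F3/F4 P8 similar
  -> R3 @ bar 3 tick 0 v(1, 2): F4 above C4
  -> R3 @ bar 3 tick 1 v(1, 2): F4 above C4
  -> R3 @ bar 3 tick 2 v(1, 2): F4 above C4
  -> R3 @ bar 3 tick 3 v(1, 2): F4 above C4
  -> R1 @ bar 4 tick 0 v(0, 1): F3/F4 P8 -> G3/G4 P8 similar
  -> R2 @ bar 4 tick 0 v(0, 2): F3/C4 P5 -> G3/G4 P8 similar
  -> R2 @ bar 4 tick 0 v(1, 2): F4/C4 P4 -> G4/G4 P1 similar
  -> R1 @ bar 5 tick 0 v(0, 2): G3/G4 P8 -> D3/D4 P8 similar
  -> R8 @ bar 5 tick 0 v(0, 2): penult P8 not 3rd/6th
  -> R2 @ bar 6 tick 0 v(0, 1): D3/B3 M6 -> E3/E4 P8 similar
  -> R6 @ bar 6 tick 3 v(0, 2): closes on m3

(0, 0, R5, (0, 2))
(1, 0, R2, (1, 2))
(1, 0, R4, (0, 2))
(3, 0, R2, (0, 1))
(3, 0, R3, (1, 2))
(3, 1, R3, (1, 2))
(3, 2, R3, (1, 2))
(3, 3, R3, (1, 2))
(4, 0, R1, (0, 1))
(4, 0, R2, (0, 2))
(4, 0, R2, (1, 2))
(5, 0, R1, (0, 2))
(5, 0, R8, (0, 2))
(6, 0, R2, (0, 1))
(6, 3, R6, (0, 2))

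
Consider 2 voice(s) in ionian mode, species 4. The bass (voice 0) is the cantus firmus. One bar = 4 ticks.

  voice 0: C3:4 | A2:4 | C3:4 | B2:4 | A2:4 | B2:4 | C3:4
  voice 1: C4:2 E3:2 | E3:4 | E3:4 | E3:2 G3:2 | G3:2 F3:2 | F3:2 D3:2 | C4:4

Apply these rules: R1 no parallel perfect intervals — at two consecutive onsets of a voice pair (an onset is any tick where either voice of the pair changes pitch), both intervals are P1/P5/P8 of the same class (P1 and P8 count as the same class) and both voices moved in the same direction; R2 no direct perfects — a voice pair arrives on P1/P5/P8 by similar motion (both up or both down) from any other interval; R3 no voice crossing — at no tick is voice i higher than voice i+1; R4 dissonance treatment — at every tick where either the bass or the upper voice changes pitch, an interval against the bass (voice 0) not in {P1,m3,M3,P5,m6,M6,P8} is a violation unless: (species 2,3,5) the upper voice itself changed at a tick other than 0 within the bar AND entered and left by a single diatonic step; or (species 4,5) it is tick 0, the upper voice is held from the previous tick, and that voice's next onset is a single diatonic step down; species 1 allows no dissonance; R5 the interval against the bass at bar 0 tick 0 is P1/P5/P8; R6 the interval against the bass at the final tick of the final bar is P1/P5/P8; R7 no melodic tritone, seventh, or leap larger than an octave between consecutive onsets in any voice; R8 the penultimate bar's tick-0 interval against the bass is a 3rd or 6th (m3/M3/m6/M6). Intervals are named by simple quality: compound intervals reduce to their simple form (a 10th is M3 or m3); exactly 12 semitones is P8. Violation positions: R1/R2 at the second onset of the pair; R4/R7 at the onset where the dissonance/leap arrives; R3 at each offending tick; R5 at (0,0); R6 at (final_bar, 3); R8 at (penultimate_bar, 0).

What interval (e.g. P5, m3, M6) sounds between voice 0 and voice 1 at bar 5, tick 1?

voice 0=B2 voice 1=F3 -> TT

TT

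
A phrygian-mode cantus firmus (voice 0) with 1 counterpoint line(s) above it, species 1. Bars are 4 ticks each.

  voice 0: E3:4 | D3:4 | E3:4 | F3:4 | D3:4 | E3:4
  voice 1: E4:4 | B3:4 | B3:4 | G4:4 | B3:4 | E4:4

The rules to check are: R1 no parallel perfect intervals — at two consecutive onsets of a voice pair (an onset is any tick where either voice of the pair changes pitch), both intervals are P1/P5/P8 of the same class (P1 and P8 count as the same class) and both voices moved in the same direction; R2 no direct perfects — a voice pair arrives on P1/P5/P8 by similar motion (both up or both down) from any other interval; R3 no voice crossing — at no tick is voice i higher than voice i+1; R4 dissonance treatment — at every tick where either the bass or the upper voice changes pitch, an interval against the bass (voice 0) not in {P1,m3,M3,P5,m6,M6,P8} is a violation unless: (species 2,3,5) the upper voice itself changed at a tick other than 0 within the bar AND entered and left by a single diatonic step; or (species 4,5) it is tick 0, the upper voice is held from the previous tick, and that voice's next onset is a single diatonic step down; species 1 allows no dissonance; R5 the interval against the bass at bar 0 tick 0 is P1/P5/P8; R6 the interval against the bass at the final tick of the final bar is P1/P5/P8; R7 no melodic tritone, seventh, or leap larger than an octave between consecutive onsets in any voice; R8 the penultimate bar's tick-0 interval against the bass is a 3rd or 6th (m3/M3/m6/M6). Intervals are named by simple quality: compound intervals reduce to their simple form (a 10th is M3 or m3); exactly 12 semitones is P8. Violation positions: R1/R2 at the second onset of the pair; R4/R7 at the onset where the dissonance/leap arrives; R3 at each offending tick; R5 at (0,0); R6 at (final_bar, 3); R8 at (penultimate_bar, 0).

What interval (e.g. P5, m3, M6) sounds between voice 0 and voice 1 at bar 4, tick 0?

M6

voice 0=D3 voice 1=B3 -> M6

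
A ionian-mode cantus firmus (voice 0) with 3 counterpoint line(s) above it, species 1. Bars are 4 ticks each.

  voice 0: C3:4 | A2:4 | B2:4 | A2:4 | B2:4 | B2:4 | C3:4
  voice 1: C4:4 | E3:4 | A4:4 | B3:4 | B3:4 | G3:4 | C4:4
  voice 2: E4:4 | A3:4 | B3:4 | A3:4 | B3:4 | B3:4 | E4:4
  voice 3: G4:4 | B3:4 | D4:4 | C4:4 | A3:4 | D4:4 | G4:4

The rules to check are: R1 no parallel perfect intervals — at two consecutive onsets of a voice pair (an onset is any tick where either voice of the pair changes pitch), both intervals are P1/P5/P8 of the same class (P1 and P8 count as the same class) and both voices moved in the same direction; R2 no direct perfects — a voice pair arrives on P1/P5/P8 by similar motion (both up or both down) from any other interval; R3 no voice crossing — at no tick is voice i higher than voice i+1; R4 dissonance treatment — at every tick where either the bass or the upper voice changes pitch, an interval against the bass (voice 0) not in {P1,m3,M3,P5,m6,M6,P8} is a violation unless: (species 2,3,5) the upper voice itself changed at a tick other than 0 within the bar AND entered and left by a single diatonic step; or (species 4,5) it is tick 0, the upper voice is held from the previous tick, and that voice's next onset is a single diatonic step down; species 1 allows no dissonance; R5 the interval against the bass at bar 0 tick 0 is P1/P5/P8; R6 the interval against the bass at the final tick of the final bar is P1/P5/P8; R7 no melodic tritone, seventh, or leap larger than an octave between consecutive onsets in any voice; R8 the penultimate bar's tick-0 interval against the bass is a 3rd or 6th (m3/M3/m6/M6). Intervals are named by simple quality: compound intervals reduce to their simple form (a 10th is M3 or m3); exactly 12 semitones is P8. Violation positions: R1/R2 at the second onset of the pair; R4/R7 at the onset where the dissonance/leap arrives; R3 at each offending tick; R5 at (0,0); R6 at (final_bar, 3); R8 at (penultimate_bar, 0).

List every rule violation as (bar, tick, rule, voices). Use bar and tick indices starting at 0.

(0, 0, R5, (0, 2))
(1, 0, R1, (1, 3))
(1, 0, R2, (0, 1))
(1, 0, R2, (0, 2))
(1, 0, R4, (0, 3))
(2, 0, R1, (0, 2))
(2, 0, R1, (1, 3))
(2, 0, R3, (1, 2))
(2, 0, R4, (0, 1))
(2, 0, R7, (1,))
(2, 1, R3, (1, 2))
(2, 2, R3, (1, 2))
(2, 3, R3, (1, 2))
(3, 0, R1, (0, 2))
(3, 0, R3, (1, 2))
(3, 0, R4, (0, 1))
(3, 0, R7, (1,))
(3, 1, R3, (1, 2))
(3, 2, R3, (1, 2))
(3, 3, R3, (1, 2))
(4, 0, R1, (0, 2))
(4, 0, R3, (2, 3))
(4, 0, R4, (0, 3))
(4, 1, R3, (2, 3))
(4, 2, R3, (2, 3))
(4, 3, R3, (2, 3))
(5, 0, R8, (0, 2))
(6, 0, R1, (1, 3))
(6, 0, R2, (0, 1))
(6, 0, R2, (0, 3))
(6, 3, R6, (0, 2))

bar 0: v0=C3 v1=C4 v2=E4 v3=G4 downbeat P5
bar 1: v0=A2 v1=E3 v2=A3 v3=B3 downbeat M2
bar 2: v0=B2 v1=A4 v2=B3 v3=D4 downbeat m3
bar 3: v0=A2 v1=B3 v2=A3 v3=C4 downbeat m3
bar 4: v0=B2 v1=B3 v2=B3 v3=A3 downbeat m7
bar 5: v0=B2 v1=G3 v2=B3 v3=D4 downbeat m3
bar 6: v0=C3 v1=C4 v2=E4 v3=G4 downbeat P5
  -> R5 @ bar 0 tick 0 v(0, 2): opens on M3
  -> R1 @ bar 1 tick 0 v(1, 3): C4/G4 P5 -> E3/B3 P5 similar
  -> R2 @ bar 1 tick 0 v(0, 1): C3/C4 P8 -> A2/E3 P5 similar
  -> R2 @ bar 1 tick 0 v(0, 2): C3/E4 M3 -> A2/A3 P8 similar
  -> R4 @ bar 1 tick 0 v(0, 3): A2/B3 M2 untreated
  -> R1 @ bar 2 tick 0 v(0, 2): A2/A3 P8 -> B2/B3 P8 similar
  -> R1 @ bar 2 tick 0 v(1, 3): E3/B3 P5 -> A4/D4 P5 similar
  -> R3 @ bar 2 tick 0 v(1, 2): A4 above B3
  -> R4 @ bar 2 tick 0 v(0, 1): B2/A4 m7 untreated
  -> R7 @ bar 2 tick 0 v(1,): E3->A4 leap 17st
  -> R3 @ bar 2 tick 1 v(1, 2): A4 above B3
  -> R3 @ bar 2 tick 2 v(1, 2): A4 above B3
  -> R3 @ bar 2 tick 3 v(1, 2): A4 above B3
  -> R1 @ bar 3 tick 0 v(0, 2): B2/B3 P8 -> A2/A3 P8 similar
  -> R3 @ bar 3 tick 0 v(1, 2): B3 above A3
  -> R4 @ bar 3 tick 0 v(0, 1): A2/B3 M2 untreated
  -> R7 @ bar 3 tick 0 v(1,): A4->B3 leap 10st
  -> R3 @ bar 3 tick 1 v(1, 2): B3 above A3
  -> R3 @ bar 3 tick 2 v(1, 2): B3 above A3
  -> R3 @ bar 3 tick 3 v(1, 2): B3 above A3
  -> R1 @ bar 4 tick 0 v(0, 2): A2/A3 P8 -> B2/B3 P8 similar
  -> R3 @ bar 4 tick 0 v(2, 3): B3 above A3
  -> R4 @ bar 4 tick 0 v(0, 3): B2/A3 m7 untreated
  -> R3 @ bar 4 tick 1 v(2, 3): B3 above A3
  -> R3 @ bar 4 tick 2 v(2, 3): B3 above A3
  -> R3 @ bar 4 tick 3 v(2, 3): B3 above A3
  -> R8 @ bar 5 tick 0 v(0, 2): penult P8 not 3rd/6th
  -> R1 @ bar 6 tick 0 v(1, 3): G3/D4 P5 -> C4/G4 P5 similar
  -> R2 @ bar 6 tick 0 v(0, 1): B2/G3 m6 -> C3/C4 P8 similar
  -> R2 @ bar 6 tick 0 v(0, 3): B2/D4 m3 -> C3/G4 P5 similar
  -> R6 @ bar 6 tick 3 v(0, 2): closes on M3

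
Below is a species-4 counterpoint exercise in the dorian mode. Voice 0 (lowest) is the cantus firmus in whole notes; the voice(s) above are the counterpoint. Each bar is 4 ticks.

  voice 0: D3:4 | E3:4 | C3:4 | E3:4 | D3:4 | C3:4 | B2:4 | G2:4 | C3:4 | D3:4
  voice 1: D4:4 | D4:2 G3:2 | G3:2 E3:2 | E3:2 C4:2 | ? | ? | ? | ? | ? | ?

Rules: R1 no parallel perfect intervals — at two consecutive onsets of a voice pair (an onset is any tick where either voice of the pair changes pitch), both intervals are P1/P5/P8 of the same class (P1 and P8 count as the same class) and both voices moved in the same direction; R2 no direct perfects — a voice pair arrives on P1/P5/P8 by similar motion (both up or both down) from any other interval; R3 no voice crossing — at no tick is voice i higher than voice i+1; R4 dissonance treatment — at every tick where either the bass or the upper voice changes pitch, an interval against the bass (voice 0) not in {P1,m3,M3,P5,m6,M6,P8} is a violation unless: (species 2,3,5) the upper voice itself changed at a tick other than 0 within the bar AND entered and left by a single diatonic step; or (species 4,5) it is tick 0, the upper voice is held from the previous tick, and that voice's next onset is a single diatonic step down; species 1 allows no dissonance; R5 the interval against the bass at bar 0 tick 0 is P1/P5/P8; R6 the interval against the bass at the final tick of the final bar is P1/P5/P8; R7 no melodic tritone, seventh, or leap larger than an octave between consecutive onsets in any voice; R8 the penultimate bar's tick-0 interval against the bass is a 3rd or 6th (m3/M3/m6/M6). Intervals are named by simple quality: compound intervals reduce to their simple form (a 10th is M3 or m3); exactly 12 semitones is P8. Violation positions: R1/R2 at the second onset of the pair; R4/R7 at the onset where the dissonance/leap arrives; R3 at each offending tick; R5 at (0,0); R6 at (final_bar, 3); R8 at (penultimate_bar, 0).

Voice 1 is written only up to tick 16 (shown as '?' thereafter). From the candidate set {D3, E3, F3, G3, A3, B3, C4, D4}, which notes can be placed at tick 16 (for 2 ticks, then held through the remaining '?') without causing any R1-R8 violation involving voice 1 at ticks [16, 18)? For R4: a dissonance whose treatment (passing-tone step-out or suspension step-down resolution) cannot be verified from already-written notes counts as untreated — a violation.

D3: violates R2,R7
E3: violates R4
F3: legal
G3: violates R4
A3: violates R2
B3: legal
C4: violates R4
D4: legal

{B3, D4, F3}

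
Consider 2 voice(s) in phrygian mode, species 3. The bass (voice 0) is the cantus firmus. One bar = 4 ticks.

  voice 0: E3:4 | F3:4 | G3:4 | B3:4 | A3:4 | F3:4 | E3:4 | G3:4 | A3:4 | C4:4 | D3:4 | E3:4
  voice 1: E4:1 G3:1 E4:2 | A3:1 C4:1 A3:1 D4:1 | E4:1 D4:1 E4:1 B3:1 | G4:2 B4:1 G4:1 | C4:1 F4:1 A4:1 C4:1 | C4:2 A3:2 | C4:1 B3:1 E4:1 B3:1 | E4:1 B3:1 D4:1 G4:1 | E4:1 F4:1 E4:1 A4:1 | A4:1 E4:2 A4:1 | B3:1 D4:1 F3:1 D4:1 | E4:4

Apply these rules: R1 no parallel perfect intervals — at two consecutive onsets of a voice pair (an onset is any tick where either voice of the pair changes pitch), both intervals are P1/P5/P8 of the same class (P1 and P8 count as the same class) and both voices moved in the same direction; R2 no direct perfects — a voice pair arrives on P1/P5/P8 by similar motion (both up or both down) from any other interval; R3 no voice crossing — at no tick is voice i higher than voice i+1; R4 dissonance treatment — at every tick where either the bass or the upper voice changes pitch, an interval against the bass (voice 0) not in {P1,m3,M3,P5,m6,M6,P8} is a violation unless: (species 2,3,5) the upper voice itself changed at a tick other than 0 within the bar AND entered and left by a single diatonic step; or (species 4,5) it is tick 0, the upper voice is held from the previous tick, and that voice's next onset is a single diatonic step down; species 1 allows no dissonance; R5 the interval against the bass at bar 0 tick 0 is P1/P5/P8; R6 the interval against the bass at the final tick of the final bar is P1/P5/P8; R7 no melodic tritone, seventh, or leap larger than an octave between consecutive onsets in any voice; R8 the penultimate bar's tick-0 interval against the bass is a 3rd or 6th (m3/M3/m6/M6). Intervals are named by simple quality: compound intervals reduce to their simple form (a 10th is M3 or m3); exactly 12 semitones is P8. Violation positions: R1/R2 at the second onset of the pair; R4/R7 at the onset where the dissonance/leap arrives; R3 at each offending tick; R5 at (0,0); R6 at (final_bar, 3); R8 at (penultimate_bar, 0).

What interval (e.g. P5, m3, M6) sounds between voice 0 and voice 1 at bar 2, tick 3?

M3

voice 0=G3 voice 1=B3 -> M3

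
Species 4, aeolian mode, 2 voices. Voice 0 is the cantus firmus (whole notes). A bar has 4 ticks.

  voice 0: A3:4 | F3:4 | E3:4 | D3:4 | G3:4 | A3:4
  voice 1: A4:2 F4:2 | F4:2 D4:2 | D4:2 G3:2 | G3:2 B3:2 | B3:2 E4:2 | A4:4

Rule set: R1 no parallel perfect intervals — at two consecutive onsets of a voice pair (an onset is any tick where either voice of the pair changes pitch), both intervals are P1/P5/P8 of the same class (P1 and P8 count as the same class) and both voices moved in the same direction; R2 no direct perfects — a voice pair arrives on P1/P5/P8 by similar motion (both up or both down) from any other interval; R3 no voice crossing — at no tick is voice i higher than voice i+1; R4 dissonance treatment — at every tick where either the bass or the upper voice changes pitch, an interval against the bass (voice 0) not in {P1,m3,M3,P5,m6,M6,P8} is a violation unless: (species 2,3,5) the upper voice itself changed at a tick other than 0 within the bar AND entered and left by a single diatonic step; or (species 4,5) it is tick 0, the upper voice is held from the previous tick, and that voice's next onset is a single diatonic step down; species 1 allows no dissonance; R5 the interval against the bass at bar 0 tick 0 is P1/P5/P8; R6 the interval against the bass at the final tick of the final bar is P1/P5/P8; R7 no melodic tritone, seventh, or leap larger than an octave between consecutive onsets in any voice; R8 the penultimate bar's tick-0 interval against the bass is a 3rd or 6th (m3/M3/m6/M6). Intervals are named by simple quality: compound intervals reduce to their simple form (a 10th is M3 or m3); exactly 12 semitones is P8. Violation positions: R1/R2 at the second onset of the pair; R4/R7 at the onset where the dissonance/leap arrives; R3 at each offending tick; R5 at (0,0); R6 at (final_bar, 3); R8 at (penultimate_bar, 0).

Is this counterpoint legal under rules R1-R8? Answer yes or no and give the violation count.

No (3 violations)

bar 0: v0=A3 v1=A4 (P8)
bar 1: v0=F3 v1=F4 (P8)
bar 2: v0=E3 v1=D4 (m7)
bar 3: v0=D3 v1=G3 (P4)
bar 4: v0=G3 v1=B3 (M3)
bar 5: v0=A3 v1=A4 (P8)
  R4 @ bar2.0: E3/D4 m7 untreated
  R4 @ bar3.0: D3/G3 P4 untreated
  R2 @ bar5.0: G3/E4 M6 -> A3/A4 P8 similar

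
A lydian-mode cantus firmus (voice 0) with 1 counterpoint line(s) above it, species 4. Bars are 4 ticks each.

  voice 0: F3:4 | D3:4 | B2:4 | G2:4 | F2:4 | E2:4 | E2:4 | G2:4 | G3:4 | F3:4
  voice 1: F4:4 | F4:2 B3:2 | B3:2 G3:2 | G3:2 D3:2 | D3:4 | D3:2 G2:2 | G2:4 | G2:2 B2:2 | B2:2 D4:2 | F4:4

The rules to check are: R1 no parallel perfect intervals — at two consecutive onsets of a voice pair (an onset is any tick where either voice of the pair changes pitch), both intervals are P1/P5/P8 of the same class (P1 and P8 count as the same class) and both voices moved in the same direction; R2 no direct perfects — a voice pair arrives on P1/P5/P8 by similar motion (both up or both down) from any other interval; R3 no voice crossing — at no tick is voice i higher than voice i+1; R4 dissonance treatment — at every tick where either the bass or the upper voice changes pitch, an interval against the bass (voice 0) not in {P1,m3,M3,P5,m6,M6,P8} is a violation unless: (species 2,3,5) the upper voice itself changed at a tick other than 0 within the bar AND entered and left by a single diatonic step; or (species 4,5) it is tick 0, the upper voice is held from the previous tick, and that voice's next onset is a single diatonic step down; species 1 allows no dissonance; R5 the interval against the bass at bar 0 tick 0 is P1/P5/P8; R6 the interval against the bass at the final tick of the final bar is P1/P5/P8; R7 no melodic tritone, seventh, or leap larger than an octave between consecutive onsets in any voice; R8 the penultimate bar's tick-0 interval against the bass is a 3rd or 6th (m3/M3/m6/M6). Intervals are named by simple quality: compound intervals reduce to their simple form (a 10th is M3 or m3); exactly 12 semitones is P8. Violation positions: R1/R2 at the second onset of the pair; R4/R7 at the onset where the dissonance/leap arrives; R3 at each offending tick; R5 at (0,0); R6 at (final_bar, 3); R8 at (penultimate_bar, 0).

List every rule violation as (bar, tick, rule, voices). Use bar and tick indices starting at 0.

bar 0: v0=F3 v1=F4 downbeat P8
bar 1: v0=D3 v1=F4 downbeat m3
bar 2: v0=B2 v1=B3 downbeat P8
bar 3: v0=G2 v1=G3 downbeat P8
bar 4: v0=F2 v1=D3 downbeat M6
bar 5: v0=E2 v1=D3 downbeat m7
bar 6: v0=E2 v1=G2 downbeat m3
bar 7: v0=G2 v1=G2 downbeat P1
bar 8: v0=G3 v1=B2 downbeat m6
bar 9: v0=F3 v1=F4 downbeat P8
  -> R7 @ bar 1 tick 2 v(1,): F4->B3 leap 6st
  -> R4 @ bar 5 tick 0 v(0, 1): E2/D3 m7 untreated
  -> R3 @ bar 8 tick 0 v(0, 1): G3 above B2
  -> R3 @ bar 8 tick 1 v(0, 1): G3 above B2
  -> R7 @ bar 8 tick 2 v(1,): B2->D4 leap 15st

(1, 2, R7, (1,))
(5, 0, R4, (0, 1))
(8, 0, R3, (0, 1))
(8, 1, R3, (0, 1))
(8, 2, R7, (1,))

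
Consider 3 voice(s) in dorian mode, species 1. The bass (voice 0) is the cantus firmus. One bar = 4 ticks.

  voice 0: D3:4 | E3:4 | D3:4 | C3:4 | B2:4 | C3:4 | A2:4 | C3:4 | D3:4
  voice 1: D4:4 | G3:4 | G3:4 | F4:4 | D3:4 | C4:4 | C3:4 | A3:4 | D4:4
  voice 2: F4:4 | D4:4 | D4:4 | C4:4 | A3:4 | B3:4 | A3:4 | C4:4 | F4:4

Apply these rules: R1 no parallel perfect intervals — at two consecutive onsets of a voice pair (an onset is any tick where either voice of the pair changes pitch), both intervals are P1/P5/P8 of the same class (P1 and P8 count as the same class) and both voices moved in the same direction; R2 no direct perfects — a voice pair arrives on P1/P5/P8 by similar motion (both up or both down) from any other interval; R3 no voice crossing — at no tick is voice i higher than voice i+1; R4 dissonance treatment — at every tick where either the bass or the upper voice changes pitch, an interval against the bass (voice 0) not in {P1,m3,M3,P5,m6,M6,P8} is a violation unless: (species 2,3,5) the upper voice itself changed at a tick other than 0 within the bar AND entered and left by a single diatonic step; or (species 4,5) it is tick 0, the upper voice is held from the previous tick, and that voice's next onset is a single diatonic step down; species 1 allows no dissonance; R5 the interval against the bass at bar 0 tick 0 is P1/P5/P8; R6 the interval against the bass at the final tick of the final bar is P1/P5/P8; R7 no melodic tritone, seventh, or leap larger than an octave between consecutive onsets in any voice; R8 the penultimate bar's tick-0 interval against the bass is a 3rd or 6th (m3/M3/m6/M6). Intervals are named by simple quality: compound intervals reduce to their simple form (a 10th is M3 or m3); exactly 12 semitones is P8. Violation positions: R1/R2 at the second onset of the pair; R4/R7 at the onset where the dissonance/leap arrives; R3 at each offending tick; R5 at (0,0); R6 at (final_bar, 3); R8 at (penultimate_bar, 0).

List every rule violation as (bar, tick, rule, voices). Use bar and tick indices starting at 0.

bar 0: v0=D3 v1=D4 v2=F4 downbeat m3
bar 1: v0=E3 v1=G3 v2=D4 downbeat m7
bar 2: v0=D3 v1=G3 v2=D4 downbeat P8
bar 3: v0=C3 v1=F4 v2=C4 downbeat P8
bar 4: v0=B2 v1=D3 v2=A3 downbeat m7
bar 5: v0=C3 v1=C4 v2=B3 downbeat M7
bar 6: v0=A2 v1=C3 v2=A3 downbeat P8
bar 7: v0=C3 v1=A3 v2=C4 downbeat P8
bar 8: v0=D3 v1=D4 v2=F4 downbeat m3
  -> R5 @ bar 0 tick 0 v(0, 2): opens on m3
  -> R2 @ bar 1 tick 0 v(1, 2): D4/F4 m3 -> G3/D4 P5 similar
  -> R4 @ bar 1 tick 0 v(0, 2): E3/D4 m7 untreated
  -> R4 @ bar 2 tick 0 v(0, 1): D3/G3 P4 untreated
  -> R1 @ bar 3 tick 0 v(0, 2): D3/D4 P8 -> C3/C4 P8 similar
  -> R3 @ bar 3 tick 0 v(1, 2): F4 above C4
  -> R4 @ bar 3 tick 0 v(0, 1): C3/F4 P4 untreated
  -> R7 @ bar 3 tick 0 v(1,): G3->F4 leap 10st
  -> R3 @ bar 3 tick 1 v(1, 2): F4 above C4
  -> R3 @ bar 3 tick 2 v(1, 2): F4 above C4
  -> R3 @ bar 3 tick 3 v(1, 2): F4 above C4
  -> R2 @ bar 4 tick 0 v(1, 2): F4/C4 P4 -> D3/A3 P5 similar
  -> R4 @ bar 4 tick 0 v(0, 2): B2/A3 m7 untreated
  -> R7 @ bar 4 tick 0 v(1,): F4->D3 leap 15st
  -> R2 @ bar 5 tick 0 v(0, 1): B2/D3 m3 -> C3/C4 P8 similar
  -> R3 @ bar 5 tick 0 v(1, 2): C4 above B3
  -> R4 @ bar 5 tick 0 v(0, 2): C3/B3 M7 untreated
  -> R7 @ bar 5 tick 0 v(1,): D3->C4 leap 10st
  -> R3 @ bar 5 tick 1 v(1, 2): C4 above B3
  -> R3 @ bar 5 tick 2 v(1, 2): C4 above B3
  -> R3 @ bar 5 tick 3 v(1, 2): C4 above B3
  -> R2 @ bar 6 tick 0 v(0, 2): C3/B3 M7 -> A2/A3 P8 similar
  -> R1 @ bar 7 tick 0 v(0, 2): A2/A3 P8 -> C3/C4 P8 similar
  -> R8 @ bar 7 tick 0 v(0, 2): penult P8 not 3rd/6th
  -> R2 @ bar 8 tick 0 v(0, 1): C3/A3 M6 -> D3/D4 P8 similar
  -> R6 @ bar 8 tick 3 v(0, 2): closes on m3

(0, 0, R5, (0, 2))
(1, 0, R2, (1, 2))
(1, 0, R4, (0, 2))
(2, 0, R4, (0, 1))
(3, 0, R1, (0, 2))
(3, 0, R3, (1, 2))
(3, 0, R4, (0, 1))
(3, 0, R7, (1,))
(3, 1, R3, (1, 2))
(3, 2, R3, (1, 2))
(3, 3, R3, (1, 2))
(4, 0, R2, (1, 2))
(4, 0, R4, (0, 2))
(4, 0, R7, (1,))
(5, 0, R2, (0, 1))
(5, 0, R3, (1, 2))
(5, 0, R4, (0, 2))
(5, 0, R7, (1,))
(5, 1, R3, (1, 2))
(5, 2, R3, (1, 2))
(5, 3, R3, (1, 2))
(6, 0, R2, (0, 2))
(7, 0, R1, (0, 2))
(7, 0, R8, (0, 2))
(8, 0, R2, (0, 1))
(8, 3, R6, (0, 2))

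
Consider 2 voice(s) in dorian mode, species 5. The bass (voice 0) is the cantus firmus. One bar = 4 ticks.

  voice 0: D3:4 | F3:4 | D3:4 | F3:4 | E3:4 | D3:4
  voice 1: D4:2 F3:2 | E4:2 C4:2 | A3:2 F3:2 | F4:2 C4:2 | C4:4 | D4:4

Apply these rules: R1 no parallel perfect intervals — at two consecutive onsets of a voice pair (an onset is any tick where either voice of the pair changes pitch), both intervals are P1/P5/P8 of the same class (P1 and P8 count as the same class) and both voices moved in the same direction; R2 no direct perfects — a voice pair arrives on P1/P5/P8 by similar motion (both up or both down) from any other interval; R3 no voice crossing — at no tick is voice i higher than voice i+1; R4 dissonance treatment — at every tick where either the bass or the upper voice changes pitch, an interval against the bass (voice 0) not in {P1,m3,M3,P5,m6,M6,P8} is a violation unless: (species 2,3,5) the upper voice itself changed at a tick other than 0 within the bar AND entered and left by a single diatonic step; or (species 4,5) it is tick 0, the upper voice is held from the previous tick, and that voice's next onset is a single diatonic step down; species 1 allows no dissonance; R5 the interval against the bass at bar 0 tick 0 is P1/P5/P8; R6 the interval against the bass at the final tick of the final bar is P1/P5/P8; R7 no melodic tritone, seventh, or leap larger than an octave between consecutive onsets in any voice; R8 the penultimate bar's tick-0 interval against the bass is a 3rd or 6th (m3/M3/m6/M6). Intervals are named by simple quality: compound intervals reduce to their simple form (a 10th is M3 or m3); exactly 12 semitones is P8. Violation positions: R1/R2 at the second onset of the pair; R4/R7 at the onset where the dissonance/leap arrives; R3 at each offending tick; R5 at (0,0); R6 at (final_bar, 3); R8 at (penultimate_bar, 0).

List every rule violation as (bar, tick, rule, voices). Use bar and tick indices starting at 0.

bar 0: v0=D3 v1=D4 downbeat P8
bar 1: v0=F3 v1=E4 downbeat M7
bar 2: v0=D3 v1=A3 downbeat P5
bar 3: v0=F3 v1=F4 downbeat P8
bar 4: v0=E3 v1=C4 downbeat m6
bar 5: v0=D3 v1=D4 downbeat P8
  -> R4 @ bar 1 tick 0 v(0, 1): F3/E4 M7 untreated
  -> R7 @ bar 1 tick 0 v(1,): F3->E4 leap 11st
  -> R1 @ bar 2 tick 0 v(0, 1): F3/C4 P5 -> D3/A3 P5 similar
  -> R2 @ bar 3 tick 0 v(0, 1): D3/F3 m3 -> F3/F4 P8 similar

(1, 0, R4, (0, 1))
(1, 0, R7, (1,))
(2, 0, R1, (0, 1))
(3, 0, R2, (0, 1))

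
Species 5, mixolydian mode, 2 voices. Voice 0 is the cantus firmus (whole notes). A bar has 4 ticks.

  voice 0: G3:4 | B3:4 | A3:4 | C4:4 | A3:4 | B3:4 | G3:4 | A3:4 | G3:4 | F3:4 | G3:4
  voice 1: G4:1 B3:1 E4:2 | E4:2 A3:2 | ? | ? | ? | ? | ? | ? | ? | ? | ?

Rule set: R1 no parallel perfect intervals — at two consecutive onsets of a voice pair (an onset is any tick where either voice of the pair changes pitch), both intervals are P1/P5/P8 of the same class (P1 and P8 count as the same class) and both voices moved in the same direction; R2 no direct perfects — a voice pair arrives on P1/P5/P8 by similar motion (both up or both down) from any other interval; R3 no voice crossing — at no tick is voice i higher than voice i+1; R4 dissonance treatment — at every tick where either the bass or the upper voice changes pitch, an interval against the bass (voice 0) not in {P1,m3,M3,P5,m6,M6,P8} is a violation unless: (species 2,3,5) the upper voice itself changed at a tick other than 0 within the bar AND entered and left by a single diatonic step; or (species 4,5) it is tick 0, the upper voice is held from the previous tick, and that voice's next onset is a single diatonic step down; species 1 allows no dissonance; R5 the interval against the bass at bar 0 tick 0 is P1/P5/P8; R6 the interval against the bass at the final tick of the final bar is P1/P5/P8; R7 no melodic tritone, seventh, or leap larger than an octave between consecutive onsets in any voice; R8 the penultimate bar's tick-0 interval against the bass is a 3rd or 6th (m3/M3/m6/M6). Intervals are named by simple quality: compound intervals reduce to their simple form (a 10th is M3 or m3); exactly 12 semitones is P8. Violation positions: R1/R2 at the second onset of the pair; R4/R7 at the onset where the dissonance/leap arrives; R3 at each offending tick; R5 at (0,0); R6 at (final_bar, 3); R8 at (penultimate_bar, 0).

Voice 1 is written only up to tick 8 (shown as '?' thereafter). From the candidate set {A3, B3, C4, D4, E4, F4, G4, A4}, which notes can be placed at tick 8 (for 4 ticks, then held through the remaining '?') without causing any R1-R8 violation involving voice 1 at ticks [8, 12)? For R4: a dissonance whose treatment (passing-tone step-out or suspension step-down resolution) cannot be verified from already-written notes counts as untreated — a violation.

{A3, A4, C4, E4, F4}

A3: legal
B3: violates R4
C4: legal
D4: violates R4
E4: legal
F4: legal
G4: violates R4,R7
A4: legal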